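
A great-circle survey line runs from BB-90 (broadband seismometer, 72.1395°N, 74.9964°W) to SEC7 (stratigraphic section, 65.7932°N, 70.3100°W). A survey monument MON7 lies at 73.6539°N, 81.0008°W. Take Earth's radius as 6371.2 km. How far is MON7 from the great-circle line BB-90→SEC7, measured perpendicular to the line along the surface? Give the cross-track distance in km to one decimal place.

127.2 km

δ₁₃ = central angle BB-90→MON7 = 0.040570 rad  (haversine)
θ₁₃ = bearing BB-90→MON7 = 313.459°,  θ₁₂ = bearing BB-90→SEC7 = 162.950°
dₓₜ = R·arcsin(sin δ₁₃ · sin(θ₁₃ − θ₁₂)) = 6371.2·arcsin(0.04056·sin(150.510°)) = 127.216 km
|dₓₜ| = 127.216 km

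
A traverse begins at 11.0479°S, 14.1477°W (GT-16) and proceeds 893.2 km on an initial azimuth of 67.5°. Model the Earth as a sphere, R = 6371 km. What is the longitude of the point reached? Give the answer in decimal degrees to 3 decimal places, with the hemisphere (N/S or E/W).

6.659°W

δ = d/R = 893.2/6371 = 0.140198 rad
φ₂ = arcsin(sin φ₁ cos δ + cos φ₁ sin δ cos θ)
   = arcsin(-0.19163·0.99019 + 0.98147·0.13974·0.38268) = -7.88959°
λ₂ = λ₁ + atan2(sin θ sin δ cos φ₁, cos δ − sin φ₁ sin φ₂) = -6.65871°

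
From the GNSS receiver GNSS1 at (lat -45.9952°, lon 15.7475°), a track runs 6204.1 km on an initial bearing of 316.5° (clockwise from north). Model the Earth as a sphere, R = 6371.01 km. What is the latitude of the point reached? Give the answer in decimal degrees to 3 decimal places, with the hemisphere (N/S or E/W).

δ = d/R = 6204.1/6371.01 = 0.973802 rad
φ₂ = arcsin(sin φ₁ cos δ + cos φ₁ sin δ cos θ)
   = arcsin(-0.71928·0.56216 + 0.69472·0.82703·0.72537) = 0.71132°
λ₂ = λ₁ + atan2(sin θ sin δ cos φ₁, cos δ − sin φ₁ sin φ₂) = -18.95622°

0.711°N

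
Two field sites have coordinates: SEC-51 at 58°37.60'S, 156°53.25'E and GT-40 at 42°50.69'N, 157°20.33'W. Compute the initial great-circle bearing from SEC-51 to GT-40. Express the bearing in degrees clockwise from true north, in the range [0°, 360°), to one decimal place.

33.6°

SEC-51: φ = -58.62667°, λ = +156.88750°
GT-40: φ = +42.84483°, λ = -157.33883°
Δλ = 45.7737°
y = sin Δλ · cos φ₂ = 0.525402
x = cos φ₁ sin φ₂ − sin φ₁ cos φ₂ cos Δλ = 0.790655
θ = atan2(y, x) = 33.6046° → 33.6046° (mod 360°)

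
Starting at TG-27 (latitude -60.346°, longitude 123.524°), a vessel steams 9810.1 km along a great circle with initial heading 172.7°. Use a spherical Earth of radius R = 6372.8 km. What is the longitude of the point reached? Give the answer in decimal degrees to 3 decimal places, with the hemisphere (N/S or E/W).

65.013°W

δ = d/R = 9810.1/6372.8 = 1.539370 rad
φ₂ = arcsin(sin φ₁ cos δ + cos φ₁ sin δ cos θ)
   = arcsin(-0.86903·0.03142 + 0.49476·0.99951·-0.99189) = -31.18573°
λ₂ = λ₁ + atan2(sin θ sin δ cos φ₁, cos δ − sin φ₁ sin φ₂) = -65.01338°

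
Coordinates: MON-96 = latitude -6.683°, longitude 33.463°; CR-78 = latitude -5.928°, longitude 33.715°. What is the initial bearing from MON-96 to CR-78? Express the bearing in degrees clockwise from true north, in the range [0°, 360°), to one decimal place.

Δλ = 0.2520°
y = sin Δλ · cos φ₂ = 0.004375
x = cos φ₁ sin φ₂ − sin φ₁ cos φ₂ cos Δλ = 0.013176
θ = atan2(y, x) = 18.3675° → 18.3675° (mod 360°)

18.4°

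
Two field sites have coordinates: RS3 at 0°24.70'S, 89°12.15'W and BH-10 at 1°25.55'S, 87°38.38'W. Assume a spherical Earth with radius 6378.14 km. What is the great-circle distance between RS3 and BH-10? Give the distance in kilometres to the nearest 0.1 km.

RS3: φ = -0.41167°, λ = -89.20250°
BH-10: φ = -1.42583°, λ = -87.63967°
Δφ = -1.0142°,  Δλ = 1.5628°
a = sin²(Δφ/2) + cos φ₁ cos φ₂ sin²(Δλ/2) = 0.000264
c = 2·arcsin(√a) = 0.032513 rad = 1.8629°
d = R·c = 6378.14 × 0.032513 = 207.4 km

207.4 km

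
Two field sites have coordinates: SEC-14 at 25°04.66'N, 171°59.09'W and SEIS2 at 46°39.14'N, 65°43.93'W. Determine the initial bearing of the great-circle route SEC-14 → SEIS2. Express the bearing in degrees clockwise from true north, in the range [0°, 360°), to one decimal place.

41.7°

SEC-14: φ = +25.07767°, λ = -171.98483°
SEIS2: φ = +46.65233°, λ = -65.73217°
Δλ = 106.2527°
y = sin Δλ · cos φ₂ = 0.658992
x = cos φ₁ sin φ₂ − sin φ₁ cos φ₂ cos Δλ = 0.740078
θ = atan2(y, x) = 41.6830° → 41.6830° (mod 360°)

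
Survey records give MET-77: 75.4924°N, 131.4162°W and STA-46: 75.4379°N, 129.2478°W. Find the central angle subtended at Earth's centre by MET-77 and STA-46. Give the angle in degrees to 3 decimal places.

0.547°

Δφ = -0.0545°,  Δλ = 2.1684°
a = sin²(Δφ/2) + cos φ₁ cos φ₂ sin²(Δλ/2) = 0.000023
c = 2·arcsin(√a) = 0.009545 rad = 0.5469°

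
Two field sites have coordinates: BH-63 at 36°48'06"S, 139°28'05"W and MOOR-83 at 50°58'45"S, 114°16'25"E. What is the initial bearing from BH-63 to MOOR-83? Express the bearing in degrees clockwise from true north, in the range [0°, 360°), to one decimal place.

BH-63: φ = -36.80167°, λ = -139.46806°
MOOR-83: φ = -50.97917°, λ = +114.27361°
Δλ = -106.2583°
y = sin Δλ · cos φ₂ = -0.604425
x = cos φ₁ sin φ₂ − sin φ₁ cos φ₂ cos Δλ = -0.727682
θ = atan2(y, x) = -140.2864° → 219.7136° (mod 360°)

219.7°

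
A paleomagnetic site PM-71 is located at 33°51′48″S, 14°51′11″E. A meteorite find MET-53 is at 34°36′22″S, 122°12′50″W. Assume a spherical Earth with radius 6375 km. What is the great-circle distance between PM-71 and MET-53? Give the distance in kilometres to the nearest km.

PM-71: φ = -33.86333°, λ = +14.85306°
MET-53: φ = -34.60611°, λ = -122.21389°
Δφ = -0.7428°,  Δλ = -137.0669°
a = sin²(Δφ/2) + cos φ₁ cos φ₂ sin²(Δλ/2) = 0.591967
c = 2·arcsin(√a) = 1.755783 rad = 100.5990°
d = R·c = 6375 × 1.755783 = 11193.1 km

11193 km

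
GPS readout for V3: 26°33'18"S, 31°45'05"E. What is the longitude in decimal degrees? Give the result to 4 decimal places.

31° + 45′/60 + 5″/3600 = 31 + 0.75000 + 0.00139 = 31.7514°

31.7514°E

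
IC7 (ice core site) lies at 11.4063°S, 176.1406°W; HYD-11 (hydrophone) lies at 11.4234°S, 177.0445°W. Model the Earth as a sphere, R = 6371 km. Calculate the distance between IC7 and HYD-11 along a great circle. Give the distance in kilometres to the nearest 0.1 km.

Δφ = -0.0171°,  Δλ = -0.9039°
a = sin²(Δφ/2) + cos φ₁ cos φ₂ sin²(Δλ/2) = 0.000060
c = 2·arcsin(√a) = 0.015467 rad = 0.8862°
d = R·c = 6371 × 0.015467 = 98.5 km

98.5 km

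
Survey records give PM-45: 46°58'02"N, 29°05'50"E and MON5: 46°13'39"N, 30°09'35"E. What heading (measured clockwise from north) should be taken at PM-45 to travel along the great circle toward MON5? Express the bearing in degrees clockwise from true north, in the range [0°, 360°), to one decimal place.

PM-45: φ = +46.96722°, λ = +29.09722°
MON5: φ = +46.22750°, λ = +30.15972°
Δλ = 1.0625°
y = sin Δλ · cos φ₂ = 0.012828
x = cos φ₁ sin φ₂ − sin φ₁ cos φ₂ cos Δλ = -0.012823
θ = atan2(y, x) = 134.9894° → 134.9894° (mod 360°)

135.0°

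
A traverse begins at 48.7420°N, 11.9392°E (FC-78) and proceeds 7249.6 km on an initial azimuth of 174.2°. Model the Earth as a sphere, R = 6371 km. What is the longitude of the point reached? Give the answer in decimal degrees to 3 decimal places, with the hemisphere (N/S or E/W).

δ = d/R = 7249.6/6371 = 1.137906 rad
φ₂ = arcsin(sin φ₁ cos δ + cos φ₁ sin δ cos θ)
   = arcsin(0.75175·0.41950 + 0.65945·0.90776·-0.99488) = -16.27222°
λ₂ = λ₁ + atan2(sin θ sin δ cos φ₁, cos δ − sin φ₁ sin φ₂) = 17.42291°

17.423°E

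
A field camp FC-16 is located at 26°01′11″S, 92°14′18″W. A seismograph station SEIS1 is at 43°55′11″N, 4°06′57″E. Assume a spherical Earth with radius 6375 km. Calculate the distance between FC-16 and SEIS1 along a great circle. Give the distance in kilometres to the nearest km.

12471 km

FC-16: φ = -26.01972°, λ = -92.23833°
SEIS1: φ = +43.91972°, λ = +4.11583°
Δφ = 69.9394°,  Δλ = 96.3542°
a = sin²(Δφ/2) + cos φ₁ cos φ₂ sin²(Δλ/2) = 0.687965
c = 2·arcsin(√a) = 1.956197 rad = 112.0818°
d = R·c = 6375 × 1.956197 = 12470.8 km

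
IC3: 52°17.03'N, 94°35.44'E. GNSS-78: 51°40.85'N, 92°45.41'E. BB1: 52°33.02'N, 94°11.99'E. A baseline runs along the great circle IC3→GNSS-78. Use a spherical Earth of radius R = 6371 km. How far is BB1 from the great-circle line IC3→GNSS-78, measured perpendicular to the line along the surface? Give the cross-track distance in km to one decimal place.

38.5 km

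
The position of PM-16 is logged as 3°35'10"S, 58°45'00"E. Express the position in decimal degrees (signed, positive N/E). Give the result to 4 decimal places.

-3.5861°, +58.7500°

lat: 3.5861° S → -3.5861°
lon: 58.7500° E → +58.7500°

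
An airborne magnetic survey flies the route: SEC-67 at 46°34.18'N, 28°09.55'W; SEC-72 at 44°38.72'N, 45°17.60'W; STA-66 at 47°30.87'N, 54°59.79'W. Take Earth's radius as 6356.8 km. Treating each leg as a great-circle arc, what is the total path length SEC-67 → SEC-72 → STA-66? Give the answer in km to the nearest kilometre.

SEC-67: φ = +46.56967°, λ = -28.15917°
SEC-72: φ = +44.64533°, λ = -45.29333°
STA-66: φ = +47.51450°, λ = -54.99650°
SEC-67→SEC-72: c = 0.211449 rad, d = 1344.14 km
SEC-72→STA-66: c = 0.127585 rad, d = 811.03 km
Total = 1344.14 + 811.03 = 2155.17 km

2155 km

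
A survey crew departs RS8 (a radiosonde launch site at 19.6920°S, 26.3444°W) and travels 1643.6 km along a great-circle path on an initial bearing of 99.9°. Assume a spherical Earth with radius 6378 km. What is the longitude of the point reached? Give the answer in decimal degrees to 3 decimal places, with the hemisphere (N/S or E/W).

δ = d/R = 1643.6/6378 = 0.257698 rad
φ₂ = arcsin(sin φ₁ cos δ + cos φ₁ sin δ cos θ)
   = arcsin(-0.33696·0.96698 + 0.94152·0.25486·-0.17193) = -21.53636°
λ₂ = λ₁ + atan2(sin θ sin δ cos φ₁, cos δ − sin φ₁ sin φ₂) = -10.68585°

10.686°W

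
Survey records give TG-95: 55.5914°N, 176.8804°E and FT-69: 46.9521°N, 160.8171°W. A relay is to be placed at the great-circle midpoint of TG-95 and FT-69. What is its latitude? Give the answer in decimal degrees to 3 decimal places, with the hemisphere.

Bx = cos φ₂ cos Δλ = 0.631546,  By = cos φ₂ sin Δλ = 0.259048
φₘ = atan2(sin φ₁ + sin φ₂, √((cos φ₁ + Bx)² + By²)) = 51.79883°
λₘ = λ₁ + atan2(By, cos φ₁ + Bx) = -170.90469°

51.799°N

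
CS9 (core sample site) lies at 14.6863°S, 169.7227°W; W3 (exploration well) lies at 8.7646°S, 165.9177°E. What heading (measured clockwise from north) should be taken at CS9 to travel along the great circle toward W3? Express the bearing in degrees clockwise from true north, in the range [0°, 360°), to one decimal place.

Δλ = -24.3596°
y = sin Δλ · cos φ₂ = -0.407646
x = cos φ₁ sin φ₂ − sin φ₁ cos φ₂ cos Δλ = 0.080863
θ = atan2(y, x) = -78.7802° → 281.2198° (mod 360°)

281.2°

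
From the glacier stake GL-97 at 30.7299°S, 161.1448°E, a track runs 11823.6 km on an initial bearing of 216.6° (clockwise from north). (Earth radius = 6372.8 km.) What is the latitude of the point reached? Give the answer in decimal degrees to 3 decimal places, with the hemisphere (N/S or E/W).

δ = d/R = 11823.6/6372.8 = 1.855323 rad
φ₂ = arcsin(sin φ₁ cos δ + cos φ₁ sin δ cos θ)
   = arcsin(-0.51099·-0.28070 + 0.85959·0.95979·-0.80282) = -31.25906°
λ₂ = λ₁ + atan2(sin θ sin δ cos φ₁, cos δ − sin φ₁ sin φ₂) = 23.16832°

31.259°S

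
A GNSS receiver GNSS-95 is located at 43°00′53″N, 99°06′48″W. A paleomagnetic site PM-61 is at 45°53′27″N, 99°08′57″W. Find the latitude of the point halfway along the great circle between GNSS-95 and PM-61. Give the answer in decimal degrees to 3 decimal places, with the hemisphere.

44.453°N

GNSS-95: φ = +43.01472°, λ = -99.11333°
PM-61: φ = +45.89083°, λ = -99.14917°
Bx = cos φ₂ cos Δλ = 0.696028,  By = cos φ₂ sin Δλ = -0.000435
φₘ = atan2(sin φ₁ + sin φ₂, √((cos φ₁ + Bx)² + By²)) = 44.45278°
λₘ = λ₁ + atan2(By, cos φ₁ + Bx) = -99.13081°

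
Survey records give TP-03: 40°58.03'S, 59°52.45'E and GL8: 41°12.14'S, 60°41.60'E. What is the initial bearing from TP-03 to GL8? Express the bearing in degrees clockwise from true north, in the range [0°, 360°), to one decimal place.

TP-03: φ = -40.96717°, λ = +59.87417°
GL8: φ = -41.20233°, λ = +60.69333°
Δλ = 0.8192°
y = sin Δλ · cos φ₂ = 0.010757
x = cos φ₁ sin φ₂ − sin φ₁ cos φ₂ cos Δλ = -0.004155
θ = atan2(y, x) = 111.1194° → 111.1194° (mod 360°)

111.1°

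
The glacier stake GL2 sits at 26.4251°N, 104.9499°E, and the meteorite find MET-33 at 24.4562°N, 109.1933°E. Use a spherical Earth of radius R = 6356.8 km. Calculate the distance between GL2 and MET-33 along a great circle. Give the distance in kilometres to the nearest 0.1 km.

Δφ = -1.9689°,  Δλ = 4.2434°
a = sin²(Δφ/2) + cos φ₁ cos φ₂ sin²(Δλ/2) = 0.001412
c = 2·arcsin(√a) = 0.075184 rad = 4.3077°
d = R·c = 6356.8 × 0.075184 = 477.9 km

477.9 km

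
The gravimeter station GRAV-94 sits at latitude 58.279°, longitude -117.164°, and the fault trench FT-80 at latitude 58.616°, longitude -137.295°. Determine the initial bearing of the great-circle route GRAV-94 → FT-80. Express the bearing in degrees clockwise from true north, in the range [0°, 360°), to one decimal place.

280.4°

Δλ = -20.1310°
y = sin Δλ · cos φ₂ = -0.179233
x = cos φ₁ sin φ₂ − sin φ₁ cos φ₂ cos Δλ = 0.032944
θ = atan2(y, x) = -79.5849° → 280.4151° (mod 360°)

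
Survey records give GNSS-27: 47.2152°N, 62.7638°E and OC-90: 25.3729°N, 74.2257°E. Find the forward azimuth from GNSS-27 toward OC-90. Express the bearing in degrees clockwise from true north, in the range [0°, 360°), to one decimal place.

153.4°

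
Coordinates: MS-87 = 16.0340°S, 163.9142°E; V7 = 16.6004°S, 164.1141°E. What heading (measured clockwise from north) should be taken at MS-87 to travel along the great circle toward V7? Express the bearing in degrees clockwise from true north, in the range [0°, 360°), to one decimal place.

161.3°

Δλ = 0.1999°
y = sin Δλ · cos φ₂ = 0.003343
x = cos φ₁ sin φ₂ − sin φ₁ cos φ₂ cos Δλ = -0.009887
θ = atan2(y, x) = 161.3160° → 161.3160° (mod 360°)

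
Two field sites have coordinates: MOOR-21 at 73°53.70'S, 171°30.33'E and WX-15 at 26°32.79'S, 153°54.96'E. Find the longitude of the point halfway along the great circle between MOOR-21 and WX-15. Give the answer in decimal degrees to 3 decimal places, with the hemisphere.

MOOR-21: φ = -73.89500°, λ = +171.50550°
WX-15: φ = -26.54650°, λ = +153.91600°
Bx = cos φ₂ cos Δλ = 0.852747,  By = cos φ₂ sin Δλ = -0.270335
φₘ = atan2(sin φ₁ + sin φ₂, √((cos φ₁ + Bx)² + By²)) = -50.46058°
λₘ = λ₁ + atan2(By, cos φ₁ + Bx) = 158.05290°

158.053°E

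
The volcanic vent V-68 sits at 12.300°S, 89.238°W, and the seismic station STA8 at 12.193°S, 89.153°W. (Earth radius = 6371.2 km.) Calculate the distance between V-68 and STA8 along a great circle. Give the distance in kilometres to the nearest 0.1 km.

15.1 km

Δφ = 0.1070°,  Δλ = 0.0850°
a = sin²(Δφ/2) + cos φ₁ cos φ₂ sin²(Δλ/2) = 0.000001
c = 2·arcsin(√a) = 0.002364 rad = 0.1355°
d = R·c = 6371.2 × 0.002364 = 15.1 km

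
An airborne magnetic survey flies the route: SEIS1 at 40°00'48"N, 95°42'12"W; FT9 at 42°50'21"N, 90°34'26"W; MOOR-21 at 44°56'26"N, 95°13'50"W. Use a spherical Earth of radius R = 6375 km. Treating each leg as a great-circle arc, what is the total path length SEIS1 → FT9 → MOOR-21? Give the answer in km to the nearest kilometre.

971 km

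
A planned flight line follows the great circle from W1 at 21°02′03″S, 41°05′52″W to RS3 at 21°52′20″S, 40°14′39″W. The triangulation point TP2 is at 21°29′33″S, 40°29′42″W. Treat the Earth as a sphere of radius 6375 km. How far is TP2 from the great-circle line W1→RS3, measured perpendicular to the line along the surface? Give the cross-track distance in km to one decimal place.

W1: φ = -21.03417°, λ = -41.09778°
RS3: φ = -21.87222°, λ = -40.24417°
TP2: φ = -21.49250°, λ = -40.49500°
δ₁₃ = central angle W1→TP2 = 0.012654 rad  (haversine)
θ₁₃ = bearing W1→TP2 = 129.320°,  θ₁₂ = bearing W1→RS3 = 136.685°
dₓₜ = R·arcsin(sin δ₁₃ · sin(θ₁₃ − θ₁₂)) = 6375·arcsin(0.01265·sin(-7.364°)) = -10.339 km
|dₓₜ| = 10.339 km

10.3 km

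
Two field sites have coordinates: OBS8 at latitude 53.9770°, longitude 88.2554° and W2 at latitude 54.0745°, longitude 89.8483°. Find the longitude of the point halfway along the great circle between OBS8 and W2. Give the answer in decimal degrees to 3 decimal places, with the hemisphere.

89.051°E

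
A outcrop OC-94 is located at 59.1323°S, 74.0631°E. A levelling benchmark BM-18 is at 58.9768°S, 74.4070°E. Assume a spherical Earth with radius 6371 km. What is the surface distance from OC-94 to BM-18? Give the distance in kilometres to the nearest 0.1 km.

26.2 km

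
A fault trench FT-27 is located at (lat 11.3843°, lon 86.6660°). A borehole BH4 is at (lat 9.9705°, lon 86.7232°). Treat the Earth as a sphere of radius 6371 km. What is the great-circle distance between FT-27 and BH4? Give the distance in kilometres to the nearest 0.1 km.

157.3 km

Δφ = -1.4138°,  Δλ = 0.0572°
a = sin²(Δφ/2) + cos φ₁ cos φ₂ sin²(Δλ/2) = 0.000152
c = 2·arcsin(√a) = 0.024695 rad = 1.4149°
d = R·c = 6371 × 0.024695 = 157.3 km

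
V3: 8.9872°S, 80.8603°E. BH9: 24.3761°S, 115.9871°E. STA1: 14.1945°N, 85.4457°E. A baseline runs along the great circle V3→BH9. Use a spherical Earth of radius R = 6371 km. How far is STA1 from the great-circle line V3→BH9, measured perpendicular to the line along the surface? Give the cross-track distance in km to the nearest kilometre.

δ₁₃ = central angle V3→STA1 = 0.412313 rad  (haversine)
θ₁₃ = bearing V3→STA1 = 11.152°,  θ₁₂ = bearing V3→BH9 = 119.065°
dₓₜ = R·arcsin(sin δ₁₃ · sin(θ₁₃ − θ₁₂)) = 6371·arcsin(0.40073·sin(-107.913°)) = -2492.382 km
|dₓₜ| = 2492.382 km

2492 km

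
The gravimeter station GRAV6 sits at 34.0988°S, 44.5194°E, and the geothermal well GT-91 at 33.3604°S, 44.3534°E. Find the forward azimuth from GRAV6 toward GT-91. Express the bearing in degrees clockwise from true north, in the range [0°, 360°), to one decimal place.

349.4°

Δλ = -0.1660°
y = sin Δλ · cos φ₂ = -0.002420
x = cos φ₁ sin φ₂ − sin φ₁ cos φ₂ cos Δλ = 0.012885
θ = atan2(y, x) = -10.6363° → 349.3637° (mod 360°)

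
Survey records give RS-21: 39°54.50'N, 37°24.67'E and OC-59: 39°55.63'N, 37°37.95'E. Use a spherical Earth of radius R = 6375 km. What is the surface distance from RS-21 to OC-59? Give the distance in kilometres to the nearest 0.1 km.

19.0 km

RS-21: φ = +39.90833°, λ = +37.41117°
OC-59: φ = +39.92717°, λ = +37.63250°
Δφ = 0.0188°,  Δλ = 0.2213°
a = sin²(Δφ/2) + cos φ₁ cos φ₂ sin²(Δλ/2) = 0.000002
c = 2·arcsin(√a) = 0.002981 rad = 0.1708°
d = R·c = 6375 × 0.002981 = 19.0 km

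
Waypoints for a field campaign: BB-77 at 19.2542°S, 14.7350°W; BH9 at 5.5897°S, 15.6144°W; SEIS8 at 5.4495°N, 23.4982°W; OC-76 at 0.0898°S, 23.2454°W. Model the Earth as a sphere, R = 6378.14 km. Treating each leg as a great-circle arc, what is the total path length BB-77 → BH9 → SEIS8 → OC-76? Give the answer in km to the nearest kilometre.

3651 km

BB-77→BH9: c = 0.238959 rad, d = 1524.11 km
BH9→SEIS8: c = 0.236636 rad, d = 1509.30 km
SEIS8→OC-76: c = 0.096779 rad, d = 617.27 km
Total = 1524.11 + 1509.30 + 617.27 = 3650.68 km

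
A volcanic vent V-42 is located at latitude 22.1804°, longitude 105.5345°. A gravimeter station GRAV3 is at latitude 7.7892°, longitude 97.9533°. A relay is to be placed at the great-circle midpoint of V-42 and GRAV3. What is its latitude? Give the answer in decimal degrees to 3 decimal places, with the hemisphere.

15.016°N

Bx = cos φ₂ cos Δλ = 0.982113,  By = cos φ₂ sin Δλ = -0.130714
φₘ = atan2(sin φ₁ + sin φ₂, √((cos φ₁ + Bx)² + By²)) = 15.01614°
λₘ = λ₁ + atan2(By, cos φ₁ + Bx) = 101.61562°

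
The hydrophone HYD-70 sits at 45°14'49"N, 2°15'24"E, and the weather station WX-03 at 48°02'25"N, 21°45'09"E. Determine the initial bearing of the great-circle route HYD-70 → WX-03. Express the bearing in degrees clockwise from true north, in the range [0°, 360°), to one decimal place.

HYD-70: φ = +45.24694°, λ = +2.25667°
WX-03: φ = +48.04028°, λ = +21.75250°
Δλ = 19.4958°
y = sin Δλ · cos φ₂ = 0.223140
x = cos φ₁ sin φ₂ − sin φ₁ cos φ₂ cos Δλ = 0.075956
θ = atan2(y, x) = 71.2015° → 71.2015° (mod 360°)

71.2°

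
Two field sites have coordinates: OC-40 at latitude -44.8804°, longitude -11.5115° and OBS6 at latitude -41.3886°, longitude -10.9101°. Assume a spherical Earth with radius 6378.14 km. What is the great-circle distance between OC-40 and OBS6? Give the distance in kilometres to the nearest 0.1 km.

Δφ = 3.4918°,  Δλ = 0.6014°
a = sin²(Δφ/2) + cos φ₁ cos φ₂ sin²(Δλ/2) = 0.000943
c = 2·arcsin(√a) = 0.061422 rad = 3.5192°
d = R·c = 6378.14 × 0.061422 = 391.8 km

391.8 km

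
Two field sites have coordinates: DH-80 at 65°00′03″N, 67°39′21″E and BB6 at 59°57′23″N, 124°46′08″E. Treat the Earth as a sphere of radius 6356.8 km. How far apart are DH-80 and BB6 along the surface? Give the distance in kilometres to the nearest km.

2875 km

DH-80: φ = +65.00083°, λ = +67.65583°
BB6: φ = +59.95639°, λ = +124.76889°
Δφ = -5.0444°,  Δλ = 57.1131°
a = sin²(Δφ/2) + cos φ₁ cos φ₂ sin²(Δλ/2) = 0.050285
c = 2·arcsin(√a) = 0.452331 rad = 25.9167°
d = R·c = 6356.8 × 0.452331 = 2875.4 km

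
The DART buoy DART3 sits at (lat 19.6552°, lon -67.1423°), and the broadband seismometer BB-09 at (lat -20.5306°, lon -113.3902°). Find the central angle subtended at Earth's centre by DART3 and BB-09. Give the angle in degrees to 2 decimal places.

60.53°

Δφ = -40.1858°,  Δλ = -46.2479°
a = sin²(Δφ/2) + cos φ₁ cos φ₂ sin²(Δλ/2) = 0.254041
c = 2·arcsin(√a) = 1.056504 rad = 60.5332°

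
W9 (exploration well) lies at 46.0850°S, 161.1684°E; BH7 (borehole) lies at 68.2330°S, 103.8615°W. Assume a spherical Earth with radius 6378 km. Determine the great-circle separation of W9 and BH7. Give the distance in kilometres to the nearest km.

Δφ = -22.1480°,  Δλ = 94.9701°
a = sin²(Δφ/2) + cos φ₁ cos φ₂ sin²(Δλ/2) = 0.176638
c = 2·arcsin(√a) = 0.867515 rad = 49.7050°
d = R·c = 6378 × 0.867515 = 5533.0 km

5533 km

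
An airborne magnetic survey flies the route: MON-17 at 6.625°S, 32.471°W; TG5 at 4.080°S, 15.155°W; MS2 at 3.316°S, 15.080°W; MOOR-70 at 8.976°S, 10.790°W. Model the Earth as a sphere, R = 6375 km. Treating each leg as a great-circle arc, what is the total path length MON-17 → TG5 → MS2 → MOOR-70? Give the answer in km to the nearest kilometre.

2813 km

MON-17→TG5: c = 0.304129 rad, d = 1938.82 km
TG5→MS2: c = 0.013398 rad, d = 85.41 km
MS2→MOOR-70: c = 0.123676 rad, d = 788.44 km
Total = 1938.82 + 85.41 + 788.44 = 2812.67 km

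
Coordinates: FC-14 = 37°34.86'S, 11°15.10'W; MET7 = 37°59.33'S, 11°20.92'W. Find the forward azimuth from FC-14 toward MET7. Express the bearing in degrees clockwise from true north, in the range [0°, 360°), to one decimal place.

FC-14: φ = -37.58100°, λ = -11.25167°
MET7: φ = -37.98883°, λ = -11.34867°
Δλ = -0.0970°
y = sin Δλ · cos φ₂ = -0.001334
x = cos φ₁ sin φ₂ − sin φ₁ cos φ₂ cos Δλ = -0.007119
θ = atan2(y, x) = -169.3840° → 190.6160° (mod 360°)

190.6°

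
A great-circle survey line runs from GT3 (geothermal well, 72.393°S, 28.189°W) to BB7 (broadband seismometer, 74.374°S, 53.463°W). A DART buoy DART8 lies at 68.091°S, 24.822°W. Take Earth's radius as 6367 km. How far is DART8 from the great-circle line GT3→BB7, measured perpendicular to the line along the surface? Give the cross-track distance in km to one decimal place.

357.6 km

δ₁₃ = central angle GT3→DART8 = 0.077638 rad  (haversine)
θ₁₃ = bearing GT3→DART8 = 16.413°,  θ₁₂ = bearing GT3→BB7 = 242.784°
dₓₜ = R·arcsin(sin δ₁₃ · sin(θ₁₃ − θ₁₂)) = 6367·arcsin(0.07756·sin(-226.371°)) = 357.630 km
|dₓₜ| = 357.630 km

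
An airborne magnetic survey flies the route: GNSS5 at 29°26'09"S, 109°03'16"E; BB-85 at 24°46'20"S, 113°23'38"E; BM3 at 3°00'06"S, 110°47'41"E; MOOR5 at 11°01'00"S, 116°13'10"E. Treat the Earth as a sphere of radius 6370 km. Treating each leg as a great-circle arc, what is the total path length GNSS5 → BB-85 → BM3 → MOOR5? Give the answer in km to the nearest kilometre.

GNSS5: φ = -29.43583°, λ = +109.05444°
BB-85: φ = -24.77222°, λ = +113.39389°
BM3: φ = -3.00167°, λ = +110.79472°
MOOR5: φ = -11.01667°, λ = +116.21944°
GNSS5→BB-85: c = 0.105668 rad, d = 673.11 km
BB-85→BM3: c = 0.382475 rad, d = 2436.37 km
BM3→MOOR5: c = 0.168476 rad, d = 1073.19 km
Total = 673.11 + 2436.37 + 1073.19 = 4182.67 km

4183 km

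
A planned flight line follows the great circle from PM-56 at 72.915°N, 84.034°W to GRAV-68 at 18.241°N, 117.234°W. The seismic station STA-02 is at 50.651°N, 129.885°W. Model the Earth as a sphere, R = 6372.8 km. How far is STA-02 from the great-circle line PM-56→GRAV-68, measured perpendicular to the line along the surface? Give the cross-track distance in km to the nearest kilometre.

δ₁₃ = central angle PM-56→STA-02 = 0.517784 rad  (haversine)
θ₁₃ = bearing PM-56→STA-02 = 246.804°,  θ₁₂ = bearing PM-56→GRAV-68 = 217.914°
dₓₜ = R·arcsin(sin δ₁₃ · sin(θ₁₃ − θ₁₂)) = 6372.8·arcsin(0.49496·sin(28.890°)) = 1538.809 km
|dₓₜ| = 1538.809 km

1539 km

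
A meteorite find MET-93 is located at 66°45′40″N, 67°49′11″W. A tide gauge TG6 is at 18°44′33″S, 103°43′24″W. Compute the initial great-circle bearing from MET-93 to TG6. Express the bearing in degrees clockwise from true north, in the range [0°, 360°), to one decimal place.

MET-93: φ = +66.76111°, λ = -67.81972°
TG6: φ = -18.74250°, λ = -103.72333°
Δλ = -35.9036°
y = sin Δλ · cos φ₂ = -0.555327
x = cos φ₁ sin φ₂ − sin φ₁ cos φ₂ cos Δλ = -0.831599
θ = atan2(y, x) = -146.2657° → 213.7343° (mod 360°)

213.7°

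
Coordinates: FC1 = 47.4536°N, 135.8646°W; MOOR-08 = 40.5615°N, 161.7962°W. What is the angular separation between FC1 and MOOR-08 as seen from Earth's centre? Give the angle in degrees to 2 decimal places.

Δφ = -6.8921°,  Δλ = -25.9316°
a = sin²(Δφ/2) + cos φ₁ cos φ₂ sin²(Δλ/2) = 0.029474
c = 2·arcsin(√a) = 0.345068 rad = 19.7709°

19.77°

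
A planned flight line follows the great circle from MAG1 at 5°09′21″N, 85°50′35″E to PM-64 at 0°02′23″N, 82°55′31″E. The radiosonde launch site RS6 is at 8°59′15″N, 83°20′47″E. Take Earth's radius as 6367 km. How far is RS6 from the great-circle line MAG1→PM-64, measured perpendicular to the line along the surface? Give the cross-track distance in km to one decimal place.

449.6 km

MAG1: φ = +5.15583°, λ = +85.84306°
PM-64: φ = +0.03972°, λ = +82.92528°
RS6: φ = +8.98750°, λ = +83.34639°
δ₁₃ = central angle MAG1→RS6 = 0.079634 rad  (haversine)
θ₁₃ = bearing MAG1→RS6 = 327.257°,  θ₁₂ = bearing MAG1→PM-64 = 209.751°
dₓₜ = R·arcsin(sin δ₁₃ · sin(θ₁₃ − θ₁₂)) = 6367·arcsin(0.07955·sin(117.506°)) = 449.615 km
|dₓₜ| = 449.615 km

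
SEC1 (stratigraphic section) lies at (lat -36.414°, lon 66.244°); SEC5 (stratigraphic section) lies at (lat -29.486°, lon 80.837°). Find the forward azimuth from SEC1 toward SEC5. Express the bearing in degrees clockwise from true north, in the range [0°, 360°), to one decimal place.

64.6°

Δλ = 14.5930°
y = sin Δλ · cos φ₂ = 0.219317
x = cos φ₁ sin φ₂ − sin φ₁ cos φ₂ cos Δλ = 0.103952
θ = atan2(y, x) = 64.6399° → 64.6399° (mod 360°)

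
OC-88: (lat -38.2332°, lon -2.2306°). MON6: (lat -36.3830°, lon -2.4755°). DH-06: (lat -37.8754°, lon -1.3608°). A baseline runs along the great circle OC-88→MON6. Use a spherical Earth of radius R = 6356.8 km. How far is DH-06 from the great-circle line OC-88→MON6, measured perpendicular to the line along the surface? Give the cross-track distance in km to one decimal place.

79.9 km

δ₁₃ = central angle OC-88→DH-06 = 0.013487 rad  (haversine)
θ₁₃ = bearing OC-88→DH-06 = 62.686°,  θ₁₂ = bearing OC-88→MON6 = 353.916°
dₓₜ = R·arcsin(sin δ₁₃ · sin(θ₁₃ − θ₁₂)) = 6356.8·arcsin(0.01349·sin(-291.230°)) = 79.913 km
|dₓₜ| = 79.913 km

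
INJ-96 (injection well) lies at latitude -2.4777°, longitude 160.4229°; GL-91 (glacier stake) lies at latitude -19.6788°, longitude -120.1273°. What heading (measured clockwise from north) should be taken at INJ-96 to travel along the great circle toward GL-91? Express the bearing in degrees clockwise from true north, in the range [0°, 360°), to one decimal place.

109.6°

Δλ = 79.4498°
y = sin Δλ · cos φ₂ = 0.925677
x = cos φ₁ sin φ₂ − sin φ₁ cos φ₂ cos Δλ = -0.328979
θ = atan2(y, x) = 109.5648° → 109.5648° (mod 360°)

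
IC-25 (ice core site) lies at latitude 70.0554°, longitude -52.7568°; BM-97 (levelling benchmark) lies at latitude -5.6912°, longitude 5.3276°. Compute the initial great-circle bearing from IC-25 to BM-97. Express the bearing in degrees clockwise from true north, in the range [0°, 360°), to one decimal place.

Δλ = 58.0844°
y = sin Δλ · cos φ₂ = 0.844644
x = cos φ₁ sin φ₂ − sin φ₁ cos φ₂ cos Δλ = -0.528339
θ = atan2(y, x) = 122.0267° → 122.0267° (mod 360°)

122.0°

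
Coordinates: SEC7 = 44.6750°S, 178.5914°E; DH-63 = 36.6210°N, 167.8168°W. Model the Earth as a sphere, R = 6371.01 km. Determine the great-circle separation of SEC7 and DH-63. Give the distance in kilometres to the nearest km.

9143 km

Δφ = 81.2960°,  Δλ = 13.5918°
a = sin²(Δφ/2) + cos φ₁ cos φ₂ sin²(Δλ/2) = 0.432327
c = 2·arcsin(√a) = 1.435033 rad = 82.2214°
d = R·c = 6371.01 × 1.435033 = 9142.6 km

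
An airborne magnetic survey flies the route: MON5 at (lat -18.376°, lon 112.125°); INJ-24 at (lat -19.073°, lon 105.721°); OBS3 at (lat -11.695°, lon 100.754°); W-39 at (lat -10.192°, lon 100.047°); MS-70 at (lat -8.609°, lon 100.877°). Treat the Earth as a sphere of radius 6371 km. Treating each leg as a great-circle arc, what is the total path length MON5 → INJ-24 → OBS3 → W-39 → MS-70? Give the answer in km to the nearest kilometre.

MON5→INJ-24: c = 0.106545 rad, d = 678.80 km
INJ-24→OBS3: c = 0.153480 rad, d = 977.82 km
OBS3→W-39: c = 0.028895 rad, d = 184.09 km
W-39→MS-70: c = 0.031106 rad, d = 198.18 km
Total = 678.80 + 977.82 + 184.09 + 198.18 = 2038.88 km

2039 km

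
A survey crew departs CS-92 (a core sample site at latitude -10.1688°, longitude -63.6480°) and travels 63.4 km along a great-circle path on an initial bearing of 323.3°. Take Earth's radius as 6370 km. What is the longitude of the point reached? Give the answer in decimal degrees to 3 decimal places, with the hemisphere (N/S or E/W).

63.994°W

δ = d/R = 63.4/6370 = 0.009953 rad
φ₂ = arcsin(sin φ₁ cos δ + cos φ₁ sin δ cos θ)
   = arcsin(-0.17655·0.99995 + 0.98429·0.00995·0.80178) = -9.71140°
λ₂ = λ₁ + atan2(sin θ sin δ cos φ₁, cos δ − sin φ₁ sin φ₂) = -63.99375°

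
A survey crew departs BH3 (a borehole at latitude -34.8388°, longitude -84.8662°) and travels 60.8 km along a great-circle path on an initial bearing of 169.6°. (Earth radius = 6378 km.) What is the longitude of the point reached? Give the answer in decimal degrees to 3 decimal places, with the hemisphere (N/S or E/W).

δ = d/R = 60.8/6378 = 0.009533 rad
φ₂ = arcsin(sin φ₁ cos δ + cos φ₁ sin δ cos θ)
   = arcsin(-0.57127·0.99995 + 0.82076·0.00953·-0.98357) = -35.37595°
λ₂ = λ₁ + atan2(sin θ sin δ cos φ₁, cos δ − sin φ₁ sin φ₂) = -84.74528°

84.745°W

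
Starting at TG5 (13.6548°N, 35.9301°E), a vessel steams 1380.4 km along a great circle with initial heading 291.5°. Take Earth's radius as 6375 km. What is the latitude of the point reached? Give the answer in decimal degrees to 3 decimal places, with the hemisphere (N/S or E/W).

δ = d/R = 1380.4/6375 = 0.216533 rad
φ₂ = arcsin(sin φ₁ cos δ + cos φ₁ sin δ cos θ)
   = arcsin(0.23607·0.97665 + 0.97174·0.21485·0.36650) = 17.88301°
λ₂ = λ₁ + atan2(sin θ sin δ cos φ₁, cos δ − sin φ₁ sin φ₂) = 23.80517°

17.883°N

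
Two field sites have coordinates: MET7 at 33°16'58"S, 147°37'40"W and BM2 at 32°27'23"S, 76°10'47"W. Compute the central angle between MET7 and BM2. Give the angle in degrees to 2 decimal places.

MET7: φ = -33.28278°, λ = -147.62778°
BM2: φ = -32.45639°, λ = -76.17972°
Δφ = 0.8264°,  Δλ = 71.4481°
a = sin²(Δφ/2) + cos φ₁ cos φ₂ sin²(Δλ/2) = 0.240533
c = 2·arcsin(√a) = 1.025194 rad = 58.7393°

58.74°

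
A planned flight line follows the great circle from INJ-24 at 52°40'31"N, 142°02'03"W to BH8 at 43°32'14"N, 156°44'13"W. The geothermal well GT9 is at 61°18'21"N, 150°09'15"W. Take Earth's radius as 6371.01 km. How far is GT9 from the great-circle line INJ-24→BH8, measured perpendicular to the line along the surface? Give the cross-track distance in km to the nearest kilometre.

INJ-24: φ = +52.67528°, λ = -142.03417°
BH8: φ = +43.53722°, λ = -156.73694°
GT9: φ = +61.30583°, λ = -150.15417°
δ₁₃ = central angle INJ-24→GT9 = 0.168974 rad  (haversine)
θ₁₃ = bearing INJ-24→GT9 = 336.218°,  θ₁₂ = bearing INJ-24→BH8 = 232.744°
dₓₜ = R·arcsin(sin δ₁₃ · sin(θ₁₃ − θ₁₂)) = 6371.01·arcsin(0.16817·sin(103.473°)) = 1046.634 km
|dₓₜ| = 1046.634 km

1047 km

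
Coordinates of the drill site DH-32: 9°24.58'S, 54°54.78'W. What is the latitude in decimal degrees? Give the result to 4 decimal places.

9° + 24.58′/60 = 9 + 0.40967 = 9.4097°

9.4097°S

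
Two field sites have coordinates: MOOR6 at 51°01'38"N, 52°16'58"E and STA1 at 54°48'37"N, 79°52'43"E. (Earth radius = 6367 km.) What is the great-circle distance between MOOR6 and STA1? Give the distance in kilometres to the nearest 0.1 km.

MOOR6: φ = +51.02722°, λ = +52.28278°
STA1: φ = +54.81028°, λ = +79.87861°
Δφ = 3.7831°,  Δλ = 27.5958°
a = sin²(Δφ/2) + cos φ₁ cos φ₂ sin²(Δλ/2) = 0.021706
c = 2·arcsin(√a) = 0.295739 rad = 16.9446°
d = R·c = 6367 × 0.295739 = 1883.0 km

1883.0 km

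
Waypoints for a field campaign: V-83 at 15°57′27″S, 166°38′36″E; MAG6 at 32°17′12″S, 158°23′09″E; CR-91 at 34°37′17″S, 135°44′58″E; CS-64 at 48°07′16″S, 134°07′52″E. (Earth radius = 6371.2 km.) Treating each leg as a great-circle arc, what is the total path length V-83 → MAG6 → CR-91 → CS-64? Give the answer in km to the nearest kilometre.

5617 km

V-83: φ = -15.95750°, λ = +166.64333°
MAG6: φ = -32.28667°, λ = +158.38583°
CR-91: φ = -34.62139°, λ = +135.74944°
CS-64: φ = -48.12111°, λ = +134.13111°
V-83→MAG6: c = 0.313579 rad, d = 1997.88 km
MAG6→CR-91: c = 0.331429 rad, d = 2111.60 km
CR-91→CS-64: c = 0.236551 rad, d = 1507.12 km
Total = 1997.88 + 2111.60 + 1507.12 = 5616.60 km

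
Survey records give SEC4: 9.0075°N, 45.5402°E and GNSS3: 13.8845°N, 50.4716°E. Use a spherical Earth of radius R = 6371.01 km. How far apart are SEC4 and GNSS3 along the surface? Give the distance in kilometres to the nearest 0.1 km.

Δφ = 4.8770°,  Δλ = 4.9314°
a = sin²(Δφ/2) + cos φ₁ cos φ₂ sin²(Δλ/2) = 0.003585
c = 2·arcsin(√a) = 0.119819 rad = 6.8651°
d = R·c = 6371.01 × 0.119819 = 763.4 km

763.4 km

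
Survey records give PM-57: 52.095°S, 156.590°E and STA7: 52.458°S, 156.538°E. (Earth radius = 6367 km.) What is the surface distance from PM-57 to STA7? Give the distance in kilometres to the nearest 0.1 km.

Δφ = -0.3630°,  Δλ = -0.0520°
a = sin²(Δφ/2) + cos φ₁ cos φ₂ sin²(Δλ/2) = 0.000010
c = 2·arcsin(√a) = 0.006360 rad = 0.3644°
d = R·c = 6367 × 0.006360 = 40.5 km

40.5 km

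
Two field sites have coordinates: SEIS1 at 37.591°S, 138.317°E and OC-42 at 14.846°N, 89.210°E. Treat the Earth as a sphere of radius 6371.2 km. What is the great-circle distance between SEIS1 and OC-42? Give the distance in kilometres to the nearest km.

Δφ = 52.4370°,  Δλ = -49.1070°
a = sin²(Δφ/2) + cos φ₁ cos φ₂ sin²(Δλ/2) = 0.327442
c = 2·arcsin(√a) = 1.218433 rad = 69.8111°
d = R·c = 6371.2 × 1.218433 = 7762.9 km

7763 km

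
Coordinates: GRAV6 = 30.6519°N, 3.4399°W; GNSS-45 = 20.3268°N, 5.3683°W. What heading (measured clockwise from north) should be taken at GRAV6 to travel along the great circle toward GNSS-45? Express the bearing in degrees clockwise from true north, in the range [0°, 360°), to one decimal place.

190.0°

Δλ = -1.9284°
y = sin Δλ · cos φ₂ = -0.031555
x = cos φ₁ sin φ₂ − sin φ₁ cos φ₂ cos Δλ = -0.178962
θ = atan2(y, x) = -170.0003° → 189.9997° (mod 360°)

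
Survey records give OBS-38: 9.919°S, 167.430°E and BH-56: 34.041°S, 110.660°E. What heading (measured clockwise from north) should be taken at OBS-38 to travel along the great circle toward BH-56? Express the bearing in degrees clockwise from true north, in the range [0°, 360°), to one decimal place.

Δλ = -56.7700°
y = sin Δλ · cos φ₂ = -0.693136
x = cos φ₁ sin φ₂ − sin φ₁ cos φ₂ cos Δλ = -0.473198
θ = atan2(y, x) = -124.3210° → 235.6790° (mod 360°)

235.7°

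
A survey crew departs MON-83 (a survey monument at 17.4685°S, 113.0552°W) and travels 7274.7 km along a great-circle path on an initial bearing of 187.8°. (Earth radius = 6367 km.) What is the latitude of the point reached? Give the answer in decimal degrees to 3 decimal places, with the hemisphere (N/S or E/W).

79.858°S

δ = d/R = 7274.7/6367 = 1.142563 rad
φ₂ = arcsin(sin φ₁ cos δ + cos φ₁ sin δ cos θ)
   = arcsin(-0.30018·0.41526 + 0.95388·0.90970·-0.99075) = -79.85771°
λ₂ = λ₁ + atan2(sin θ sin δ cos φ₁, cos δ − sin φ₁ sin φ₂) = -157.57120°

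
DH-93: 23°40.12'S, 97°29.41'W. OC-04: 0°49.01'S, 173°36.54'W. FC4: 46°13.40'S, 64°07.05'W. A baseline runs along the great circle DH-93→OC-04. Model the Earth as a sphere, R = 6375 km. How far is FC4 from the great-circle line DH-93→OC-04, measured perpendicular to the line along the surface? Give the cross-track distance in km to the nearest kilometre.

2591 km

DH-93: φ = -23.66867°, λ = -97.49017°
OC-04: φ = -0.81683°, λ = -173.60900°
FC4: φ = -46.22333°, λ = -64.11750°
δ₁₃ = central angle DH-93→FC4 = 0.611076 rad  (haversine)
θ₁₃ = bearing DH-93→FC4 = 138.447°,  θ₁₂ = bearing DH-93→OC-04 = 274.902°
dₓₜ = R·arcsin(sin δ₁₃ · sin(θ₁₃ − θ₁₂)) = 6375·arcsin(0.57375·sin(-136.454°)) = -2590.581 km
|dₓₜ| = 2590.581 km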